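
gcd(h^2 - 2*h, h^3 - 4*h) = h^2 - 2*h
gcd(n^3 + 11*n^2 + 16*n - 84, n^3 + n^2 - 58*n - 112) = n + 7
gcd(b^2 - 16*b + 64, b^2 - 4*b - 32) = b - 8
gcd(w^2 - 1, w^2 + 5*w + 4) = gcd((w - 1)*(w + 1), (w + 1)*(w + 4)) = w + 1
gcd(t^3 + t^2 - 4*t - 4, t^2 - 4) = t^2 - 4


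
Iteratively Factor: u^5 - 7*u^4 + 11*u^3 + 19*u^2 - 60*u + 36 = (u + 2)*(u^4 - 9*u^3 + 29*u^2 - 39*u + 18) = (u - 2)*(u + 2)*(u^3 - 7*u^2 + 15*u - 9) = (u - 3)*(u - 2)*(u + 2)*(u^2 - 4*u + 3) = (u - 3)*(u - 2)*(u - 1)*(u + 2)*(u - 3)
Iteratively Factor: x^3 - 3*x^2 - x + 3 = (x + 1)*(x^2 - 4*x + 3) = (x - 1)*(x + 1)*(x - 3)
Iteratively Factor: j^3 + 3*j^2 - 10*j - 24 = (j + 4)*(j^2 - j - 6) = (j + 2)*(j + 4)*(j - 3)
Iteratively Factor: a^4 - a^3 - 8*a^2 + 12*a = (a + 3)*(a^3 - 4*a^2 + 4*a) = (a - 2)*(a + 3)*(a^2 - 2*a) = (a - 2)^2*(a + 3)*(a)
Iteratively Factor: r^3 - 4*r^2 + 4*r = (r - 2)*(r^2 - 2*r) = r*(r - 2)*(r - 2)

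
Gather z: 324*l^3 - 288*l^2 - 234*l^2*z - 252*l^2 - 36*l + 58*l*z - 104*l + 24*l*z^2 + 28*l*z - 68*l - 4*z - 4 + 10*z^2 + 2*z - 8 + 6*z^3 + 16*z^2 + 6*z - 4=324*l^3 - 540*l^2 - 208*l + 6*z^3 + z^2*(24*l + 26) + z*(-234*l^2 + 86*l + 4) - 16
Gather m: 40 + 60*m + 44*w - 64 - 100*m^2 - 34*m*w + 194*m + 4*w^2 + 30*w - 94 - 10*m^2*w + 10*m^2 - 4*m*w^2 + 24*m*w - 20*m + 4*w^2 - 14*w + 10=m^2*(-10*w - 90) + m*(-4*w^2 - 10*w + 234) + 8*w^2 + 60*w - 108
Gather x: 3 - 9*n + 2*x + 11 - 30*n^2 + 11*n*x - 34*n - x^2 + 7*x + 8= -30*n^2 - 43*n - x^2 + x*(11*n + 9) + 22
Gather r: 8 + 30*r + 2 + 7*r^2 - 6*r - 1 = 7*r^2 + 24*r + 9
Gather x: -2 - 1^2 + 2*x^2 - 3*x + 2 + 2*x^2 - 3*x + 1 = 4*x^2 - 6*x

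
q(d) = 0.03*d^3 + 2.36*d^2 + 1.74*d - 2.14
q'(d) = 0.09*d^2 + 4.72*d + 1.74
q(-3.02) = 13.30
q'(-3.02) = -11.69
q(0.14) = -1.85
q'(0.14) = 2.40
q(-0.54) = -2.40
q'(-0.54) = -0.78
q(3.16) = 27.87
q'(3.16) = 17.55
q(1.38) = 4.83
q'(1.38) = 8.42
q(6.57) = 119.67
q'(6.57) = 36.64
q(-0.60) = -2.34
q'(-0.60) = -1.06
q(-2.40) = 6.86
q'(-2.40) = -9.07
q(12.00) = 410.42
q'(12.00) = 71.34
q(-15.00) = 401.51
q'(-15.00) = -48.81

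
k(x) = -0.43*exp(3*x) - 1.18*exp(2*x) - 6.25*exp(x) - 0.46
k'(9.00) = -686497238547.76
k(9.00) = -228858272867.09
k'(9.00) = -686497238547.76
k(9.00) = -228858272867.09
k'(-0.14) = -8.06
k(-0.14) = -7.07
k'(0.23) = -14.18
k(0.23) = -11.05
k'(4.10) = -292377.59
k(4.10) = -99143.18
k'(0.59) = -26.53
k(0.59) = -18.10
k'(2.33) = -1714.12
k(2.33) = -656.21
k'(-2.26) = -0.68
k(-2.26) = -1.13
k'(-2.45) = -0.56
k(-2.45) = -1.01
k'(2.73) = -5300.75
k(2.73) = -1923.74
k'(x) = -1.29*exp(3*x) - 2.36*exp(2*x) - 6.25*exp(x)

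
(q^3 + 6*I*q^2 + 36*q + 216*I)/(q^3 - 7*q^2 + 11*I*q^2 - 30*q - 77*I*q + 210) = (q^2 + 36)/(q^2 + q*(-7 + 5*I) - 35*I)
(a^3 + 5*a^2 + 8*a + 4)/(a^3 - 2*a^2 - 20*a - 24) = (a + 1)/(a - 6)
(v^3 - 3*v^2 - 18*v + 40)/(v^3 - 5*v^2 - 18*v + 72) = (v^2 - 7*v + 10)/(v^2 - 9*v + 18)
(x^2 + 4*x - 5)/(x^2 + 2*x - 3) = (x + 5)/(x + 3)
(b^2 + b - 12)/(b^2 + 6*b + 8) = (b - 3)/(b + 2)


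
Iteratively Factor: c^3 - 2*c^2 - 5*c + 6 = (c + 2)*(c^2 - 4*c + 3) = (c - 1)*(c + 2)*(c - 3)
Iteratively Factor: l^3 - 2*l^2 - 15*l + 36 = (l + 4)*(l^2 - 6*l + 9) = (l - 3)*(l + 4)*(l - 3)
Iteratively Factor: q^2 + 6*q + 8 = (q + 4)*(q + 2)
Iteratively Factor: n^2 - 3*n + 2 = (n - 2)*(n - 1)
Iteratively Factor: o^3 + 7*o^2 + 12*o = (o + 4)*(o^2 + 3*o) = o*(o + 4)*(o + 3)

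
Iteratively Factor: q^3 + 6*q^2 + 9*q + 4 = (q + 1)*(q^2 + 5*q + 4) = (q + 1)^2*(q + 4)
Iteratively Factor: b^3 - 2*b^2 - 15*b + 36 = (b - 3)*(b^2 + b - 12) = (b - 3)*(b + 4)*(b - 3)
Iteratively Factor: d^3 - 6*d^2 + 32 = (d - 4)*(d^2 - 2*d - 8) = (d - 4)^2*(d + 2)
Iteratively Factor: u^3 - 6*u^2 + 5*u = (u - 5)*(u^2 - u) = u*(u - 5)*(u - 1)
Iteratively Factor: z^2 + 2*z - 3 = (z + 3)*(z - 1)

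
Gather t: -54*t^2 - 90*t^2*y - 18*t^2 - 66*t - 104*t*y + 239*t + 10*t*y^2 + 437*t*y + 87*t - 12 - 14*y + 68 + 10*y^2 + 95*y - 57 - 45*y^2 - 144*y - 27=t^2*(-90*y - 72) + t*(10*y^2 + 333*y + 260) - 35*y^2 - 63*y - 28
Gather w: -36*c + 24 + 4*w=-36*c + 4*w + 24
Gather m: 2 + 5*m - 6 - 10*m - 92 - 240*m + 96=-245*m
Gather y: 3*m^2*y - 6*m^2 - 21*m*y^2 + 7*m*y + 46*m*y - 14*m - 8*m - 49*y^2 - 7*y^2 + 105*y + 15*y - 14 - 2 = -6*m^2 - 22*m + y^2*(-21*m - 56) + y*(3*m^2 + 53*m + 120) - 16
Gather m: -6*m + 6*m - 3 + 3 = 0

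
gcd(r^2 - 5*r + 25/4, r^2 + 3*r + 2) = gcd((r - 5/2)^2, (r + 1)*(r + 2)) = 1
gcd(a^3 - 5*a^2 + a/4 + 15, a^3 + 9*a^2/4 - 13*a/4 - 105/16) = a + 3/2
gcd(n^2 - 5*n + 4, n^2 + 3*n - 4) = n - 1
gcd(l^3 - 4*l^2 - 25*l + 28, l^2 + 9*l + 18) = 1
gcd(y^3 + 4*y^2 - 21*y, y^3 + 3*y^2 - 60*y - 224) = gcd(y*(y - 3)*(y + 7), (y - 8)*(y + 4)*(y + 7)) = y + 7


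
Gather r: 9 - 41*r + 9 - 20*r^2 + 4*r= -20*r^2 - 37*r + 18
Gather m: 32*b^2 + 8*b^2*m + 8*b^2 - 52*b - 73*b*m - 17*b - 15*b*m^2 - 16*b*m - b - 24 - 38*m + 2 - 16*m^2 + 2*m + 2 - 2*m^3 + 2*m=40*b^2 - 70*b - 2*m^3 + m^2*(-15*b - 16) + m*(8*b^2 - 89*b - 34) - 20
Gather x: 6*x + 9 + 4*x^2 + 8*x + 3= 4*x^2 + 14*x + 12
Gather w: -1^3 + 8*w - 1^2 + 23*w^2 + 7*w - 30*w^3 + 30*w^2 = -30*w^3 + 53*w^2 + 15*w - 2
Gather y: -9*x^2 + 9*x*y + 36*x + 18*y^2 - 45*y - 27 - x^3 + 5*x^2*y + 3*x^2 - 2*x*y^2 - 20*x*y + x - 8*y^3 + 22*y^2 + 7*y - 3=-x^3 - 6*x^2 + 37*x - 8*y^3 + y^2*(40 - 2*x) + y*(5*x^2 - 11*x - 38) - 30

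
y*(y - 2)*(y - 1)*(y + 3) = y^4 - 7*y^2 + 6*y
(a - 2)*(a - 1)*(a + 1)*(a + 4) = a^4 + 2*a^3 - 9*a^2 - 2*a + 8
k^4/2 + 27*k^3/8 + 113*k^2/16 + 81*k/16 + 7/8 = (k/2 + 1/2)*(k + 1/4)*(k + 2)*(k + 7/2)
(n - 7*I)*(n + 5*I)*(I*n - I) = I*n^3 + 2*n^2 - I*n^2 - 2*n + 35*I*n - 35*I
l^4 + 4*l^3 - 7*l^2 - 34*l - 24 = (l - 3)*(l + 1)*(l + 2)*(l + 4)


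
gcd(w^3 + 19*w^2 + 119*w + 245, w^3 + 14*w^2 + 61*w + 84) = w + 7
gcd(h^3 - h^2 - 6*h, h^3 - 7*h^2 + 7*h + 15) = h - 3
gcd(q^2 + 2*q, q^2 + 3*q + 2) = q + 2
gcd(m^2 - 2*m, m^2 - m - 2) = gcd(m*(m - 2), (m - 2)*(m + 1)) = m - 2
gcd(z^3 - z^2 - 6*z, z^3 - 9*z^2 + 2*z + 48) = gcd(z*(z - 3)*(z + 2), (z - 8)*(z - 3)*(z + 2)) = z^2 - z - 6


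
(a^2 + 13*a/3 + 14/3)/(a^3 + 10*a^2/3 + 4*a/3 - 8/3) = (3*a + 7)/(3*a^2 + 4*a - 4)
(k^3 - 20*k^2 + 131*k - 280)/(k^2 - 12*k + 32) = (k^2 - 12*k + 35)/(k - 4)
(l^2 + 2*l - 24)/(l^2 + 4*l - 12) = (l - 4)/(l - 2)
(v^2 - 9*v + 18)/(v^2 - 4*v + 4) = (v^2 - 9*v + 18)/(v^2 - 4*v + 4)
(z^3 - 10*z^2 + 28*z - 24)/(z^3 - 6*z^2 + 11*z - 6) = (z^2 - 8*z + 12)/(z^2 - 4*z + 3)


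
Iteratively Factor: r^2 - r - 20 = (r - 5)*(r + 4)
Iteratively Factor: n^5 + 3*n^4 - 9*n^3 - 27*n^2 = (n)*(n^4 + 3*n^3 - 9*n^2 - 27*n) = n*(n + 3)*(n^3 - 9*n) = n*(n + 3)^2*(n^2 - 3*n) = n*(n - 3)*(n + 3)^2*(n)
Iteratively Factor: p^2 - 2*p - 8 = (p - 4)*(p + 2)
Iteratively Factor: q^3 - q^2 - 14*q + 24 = (q - 3)*(q^2 + 2*q - 8) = (q - 3)*(q - 2)*(q + 4)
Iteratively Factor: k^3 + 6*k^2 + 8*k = (k + 4)*(k^2 + 2*k) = k*(k + 4)*(k + 2)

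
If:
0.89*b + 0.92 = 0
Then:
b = -1.03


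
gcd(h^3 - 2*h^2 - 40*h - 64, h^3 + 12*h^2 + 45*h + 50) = h + 2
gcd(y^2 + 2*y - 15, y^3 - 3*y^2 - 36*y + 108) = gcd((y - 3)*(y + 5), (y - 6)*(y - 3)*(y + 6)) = y - 3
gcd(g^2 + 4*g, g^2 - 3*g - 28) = g + 4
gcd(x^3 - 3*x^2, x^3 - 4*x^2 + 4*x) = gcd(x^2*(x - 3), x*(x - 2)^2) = x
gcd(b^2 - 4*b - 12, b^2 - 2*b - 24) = b - 6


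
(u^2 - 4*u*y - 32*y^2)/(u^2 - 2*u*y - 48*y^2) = (u + 4*y)/(u + 6*y)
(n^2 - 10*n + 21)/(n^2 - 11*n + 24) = (n - 7)/(n - 8)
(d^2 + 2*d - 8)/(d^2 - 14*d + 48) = (d^2 + 2*d - 8)/(d^2 - 14*d + 48)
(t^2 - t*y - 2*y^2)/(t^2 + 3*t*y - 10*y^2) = (t + y)/(t + 5*y)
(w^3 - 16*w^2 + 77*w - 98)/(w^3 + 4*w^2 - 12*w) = (w^2 - 14*w + 49)/(w*(w + 6))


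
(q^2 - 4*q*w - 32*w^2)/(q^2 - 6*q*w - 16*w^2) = (q + 4*w)/(q + 2*w)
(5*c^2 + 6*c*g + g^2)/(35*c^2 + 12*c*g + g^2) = (c + g)/(7*c + g)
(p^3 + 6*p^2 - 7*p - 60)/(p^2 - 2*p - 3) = (p^2 + 9*p + 20)/(p + 1)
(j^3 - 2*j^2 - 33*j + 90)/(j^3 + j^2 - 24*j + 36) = (j - 5)/(j - 2)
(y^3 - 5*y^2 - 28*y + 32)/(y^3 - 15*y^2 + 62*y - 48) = (y + 4)/(y - 6)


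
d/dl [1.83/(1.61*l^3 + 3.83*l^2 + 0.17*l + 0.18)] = (-8.8389*l^2 - 14.0178*l - 0.3111)/(1.61*l^3 + 3.83*l^2 + 0.17*l + 0.18)^2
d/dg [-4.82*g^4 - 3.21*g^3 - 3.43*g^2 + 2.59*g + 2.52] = -19.28*g^3 - 9.63*g^2 - 6.86*g + 2.59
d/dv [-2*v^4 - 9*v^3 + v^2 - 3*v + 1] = -8*v^3 - 27*v^2 + 2*v - 3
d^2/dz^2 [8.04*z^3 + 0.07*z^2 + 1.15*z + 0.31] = 48.24*z + 0.14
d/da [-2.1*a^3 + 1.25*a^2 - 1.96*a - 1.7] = -6.3*a^2 + 2.5*a - 1.96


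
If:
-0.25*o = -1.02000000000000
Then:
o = 4.08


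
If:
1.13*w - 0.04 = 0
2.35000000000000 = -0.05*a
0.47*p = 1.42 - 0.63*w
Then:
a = -47.00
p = 2.97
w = 0.04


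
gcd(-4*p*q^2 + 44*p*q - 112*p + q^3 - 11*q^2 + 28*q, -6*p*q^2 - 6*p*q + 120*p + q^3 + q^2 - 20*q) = q - 4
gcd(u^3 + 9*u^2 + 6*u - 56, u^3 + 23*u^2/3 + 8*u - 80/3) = u + 4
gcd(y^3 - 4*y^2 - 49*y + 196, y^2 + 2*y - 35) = y + 7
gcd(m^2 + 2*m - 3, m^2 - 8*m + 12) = 1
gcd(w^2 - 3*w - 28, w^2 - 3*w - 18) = 1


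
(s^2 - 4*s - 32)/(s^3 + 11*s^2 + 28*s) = (s - 8)/(s*(s + 7))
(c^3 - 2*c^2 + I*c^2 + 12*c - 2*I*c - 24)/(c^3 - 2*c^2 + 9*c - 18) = (c + 4*I)/(c + 3*I)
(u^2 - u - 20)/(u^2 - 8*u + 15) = (u + 4)/(u - 3)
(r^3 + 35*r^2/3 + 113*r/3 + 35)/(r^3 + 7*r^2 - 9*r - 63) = (r + 5/3)/(r - 3)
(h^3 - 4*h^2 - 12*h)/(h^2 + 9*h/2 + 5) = 2*h*(h - 6)/(2*h + 5)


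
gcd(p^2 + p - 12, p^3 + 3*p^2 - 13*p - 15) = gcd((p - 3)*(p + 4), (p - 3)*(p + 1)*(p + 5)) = p - 3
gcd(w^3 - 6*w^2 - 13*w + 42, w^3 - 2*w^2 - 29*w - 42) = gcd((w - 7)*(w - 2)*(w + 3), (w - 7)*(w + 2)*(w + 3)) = w^2 - 4*w - 21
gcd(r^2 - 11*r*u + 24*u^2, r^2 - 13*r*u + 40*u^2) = r - 8*u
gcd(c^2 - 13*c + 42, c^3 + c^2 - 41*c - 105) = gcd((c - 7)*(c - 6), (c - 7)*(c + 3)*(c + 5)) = c - 7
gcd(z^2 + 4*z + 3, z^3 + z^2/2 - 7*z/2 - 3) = z + 1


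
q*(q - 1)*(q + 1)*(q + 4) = q^4 + 4*q^3 - q^2 - 4*q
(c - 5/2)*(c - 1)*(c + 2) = c^3 - 3*c^2/2 - 9*c/2 + 5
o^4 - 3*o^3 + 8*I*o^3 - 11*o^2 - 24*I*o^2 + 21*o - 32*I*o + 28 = (o - 4)*(o + 1)*(o + I)*(o + 7*I)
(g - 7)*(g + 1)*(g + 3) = g^3 - 3*g^2 - 25*g - 21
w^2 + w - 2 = (w - 1)*(w + 2)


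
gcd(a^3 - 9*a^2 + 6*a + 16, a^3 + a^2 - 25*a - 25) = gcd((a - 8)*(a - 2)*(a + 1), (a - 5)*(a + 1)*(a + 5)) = a + 1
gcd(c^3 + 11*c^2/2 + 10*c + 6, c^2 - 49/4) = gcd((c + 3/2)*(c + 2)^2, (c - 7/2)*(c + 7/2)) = 1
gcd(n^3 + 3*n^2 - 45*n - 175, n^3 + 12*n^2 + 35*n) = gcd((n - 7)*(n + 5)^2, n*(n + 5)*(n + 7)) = n + 5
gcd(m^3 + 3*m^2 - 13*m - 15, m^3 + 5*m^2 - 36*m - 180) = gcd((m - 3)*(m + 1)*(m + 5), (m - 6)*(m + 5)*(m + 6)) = m + 5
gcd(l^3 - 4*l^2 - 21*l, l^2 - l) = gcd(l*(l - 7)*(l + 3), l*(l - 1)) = l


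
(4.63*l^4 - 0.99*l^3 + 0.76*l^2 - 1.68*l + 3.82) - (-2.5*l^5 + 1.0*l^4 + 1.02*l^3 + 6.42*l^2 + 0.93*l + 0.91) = 2.5*l^5 + 3.63*l^4 - 2.01*l^3 - 5.66*l^2 - 2.61*l + 2.91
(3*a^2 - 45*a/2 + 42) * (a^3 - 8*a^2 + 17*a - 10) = 3*a^5 - 93*a^4/2 + 273*a^3 - 1497*a^2/2 + 939*a - 420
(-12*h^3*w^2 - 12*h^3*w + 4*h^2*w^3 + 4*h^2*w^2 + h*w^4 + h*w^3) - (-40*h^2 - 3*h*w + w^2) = -12*h^3*w^2 - 12*h^3*w + 4*h^2*w^3 + 4*h^2*w^2 + 40*h^2 + h*w^4 + h*w^3 + 3*h*w - w^2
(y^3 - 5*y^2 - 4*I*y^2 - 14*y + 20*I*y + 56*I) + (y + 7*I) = y^3 - 5*y^2 - 4*I*y^2 - 13*y + 20*I*y + 63*I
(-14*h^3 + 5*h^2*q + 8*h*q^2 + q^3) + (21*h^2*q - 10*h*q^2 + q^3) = -14*h^3 + 26*h^2*q - 2*h*q^2 + 2*q^3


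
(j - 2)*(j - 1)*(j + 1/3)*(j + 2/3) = j^4 - 2*j^3 - 7*j^2/9 + 4*j/3 + 4/9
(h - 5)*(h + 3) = h^2 - 2*h - 15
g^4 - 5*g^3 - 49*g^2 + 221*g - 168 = (g - 8)*(g - 3)*(g - 1)*(g + 7)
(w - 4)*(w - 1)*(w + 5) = w^3 - 21*w + 20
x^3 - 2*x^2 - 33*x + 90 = (x - 5)*(x - 3)*(x + 6)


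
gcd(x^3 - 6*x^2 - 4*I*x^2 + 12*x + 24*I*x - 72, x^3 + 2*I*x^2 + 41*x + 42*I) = x - 6*I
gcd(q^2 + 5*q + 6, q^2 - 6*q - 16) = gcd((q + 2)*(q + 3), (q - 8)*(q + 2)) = q + 2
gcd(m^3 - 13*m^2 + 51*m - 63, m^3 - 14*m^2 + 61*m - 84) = m^2 - 10*m + 21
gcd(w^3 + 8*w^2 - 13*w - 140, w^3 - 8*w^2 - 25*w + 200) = w + 5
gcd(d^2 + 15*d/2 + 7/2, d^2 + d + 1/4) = d + 1/2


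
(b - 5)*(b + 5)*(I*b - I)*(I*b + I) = -b^4 + 26*b^2 - 25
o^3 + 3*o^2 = o^2*(o + 3)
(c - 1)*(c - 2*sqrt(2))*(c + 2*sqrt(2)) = c^3 - c^2 - 8*c + 8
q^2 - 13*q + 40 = (q - 8)*(q - 5)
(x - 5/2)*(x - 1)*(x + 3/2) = x^3 - 2*x^2 - 11*x/4 + 15/4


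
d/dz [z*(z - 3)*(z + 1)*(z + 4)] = 4*z^3 + 6*z^2 - 22*z - 12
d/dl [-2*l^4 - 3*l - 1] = -8*l^3 - 3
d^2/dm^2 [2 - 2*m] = 0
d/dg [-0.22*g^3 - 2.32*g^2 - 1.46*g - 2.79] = -0.66*g^2 - 4.64*g - 1.46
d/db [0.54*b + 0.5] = 0.540000000000000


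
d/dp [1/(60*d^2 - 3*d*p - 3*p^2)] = (d + 2*p)/(3*(-20*d^2 + d*p + p^2)^2)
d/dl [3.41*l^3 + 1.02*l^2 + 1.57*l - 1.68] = 10.23*l^2 + 2.04*l + 1.57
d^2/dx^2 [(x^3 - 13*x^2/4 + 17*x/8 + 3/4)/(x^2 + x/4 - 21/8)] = 720/(64*x^3 + 336*x^2 + 588*x + 343)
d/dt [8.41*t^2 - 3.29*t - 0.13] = 16.82*t - 3.29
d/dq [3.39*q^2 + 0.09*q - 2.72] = 6.78*q + 0.09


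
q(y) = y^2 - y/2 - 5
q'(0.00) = -0.50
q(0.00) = -5.00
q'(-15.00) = -30.50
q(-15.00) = 227.50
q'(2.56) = 4.62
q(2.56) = 0.27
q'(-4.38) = -9.26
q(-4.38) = 16.37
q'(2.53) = 4.56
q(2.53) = 0.14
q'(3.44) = 6.38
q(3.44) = 5.11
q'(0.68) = 0.86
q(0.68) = -4.88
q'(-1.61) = -3.72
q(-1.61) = -1.60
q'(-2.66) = -5.82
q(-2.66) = 3.41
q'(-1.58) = -3.66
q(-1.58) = -1.71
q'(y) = 2*y - 1/2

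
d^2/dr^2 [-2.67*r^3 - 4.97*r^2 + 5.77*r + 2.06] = -16.02*r - 9.94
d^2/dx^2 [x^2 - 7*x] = 2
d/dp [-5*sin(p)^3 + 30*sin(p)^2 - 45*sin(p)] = 15*(-sin(p)^2 + 4*sin(p) - 3)*cos(p)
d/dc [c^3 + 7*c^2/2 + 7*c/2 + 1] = 3*c^2 + 7*c + 7/2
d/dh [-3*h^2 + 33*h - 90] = 33 - 6*h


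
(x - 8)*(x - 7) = x^2 - 15*x + 56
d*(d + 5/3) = d^2 + 5*d/3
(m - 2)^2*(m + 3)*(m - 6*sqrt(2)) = m^4 - 6*sqrt(2)*m^3 - m^3 - 8*m^2 + 6*sqrt(2)*m^2 + 12*m + 48*sqrt(2)*m - 72*sqrt(2)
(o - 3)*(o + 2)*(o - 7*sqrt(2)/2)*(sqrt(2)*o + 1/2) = sqrt(2)*o^4 - 13*o^3/2 - sqrt(2)*o^3 - 31*sqrt(2)*o^2/4 + 13*o^2/2 + 7*sqrt(2)*o/4 + 39*o + 21*sqrt(2)/2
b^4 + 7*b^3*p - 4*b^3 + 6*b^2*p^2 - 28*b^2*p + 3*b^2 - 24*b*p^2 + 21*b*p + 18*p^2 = (b - 3)*(b - 1)*(b + p)*(b + 6*p)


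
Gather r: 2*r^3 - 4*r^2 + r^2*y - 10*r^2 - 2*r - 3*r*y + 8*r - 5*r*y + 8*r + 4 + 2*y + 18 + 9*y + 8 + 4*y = 2*r^3 + r^2*(y - 14) + r*(14 - 8*y) + 15*y + 30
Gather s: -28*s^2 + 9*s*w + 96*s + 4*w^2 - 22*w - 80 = -28*s^2 + s*(9*w + 96) + 4*w^2 - 22*w - 80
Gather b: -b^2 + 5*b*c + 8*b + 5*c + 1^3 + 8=-b^2 + b*(5*c + 8) + 5*c + 9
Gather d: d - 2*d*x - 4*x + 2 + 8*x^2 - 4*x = d*(1 - 2*x) + 8*x^2 - 8*x + 2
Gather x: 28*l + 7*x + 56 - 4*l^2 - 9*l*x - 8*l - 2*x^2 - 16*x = -4*l^2 + 20*l - 2*x^2 + x*(-9*l - 9) + 56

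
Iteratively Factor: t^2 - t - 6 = (t + 2)*(t - 3)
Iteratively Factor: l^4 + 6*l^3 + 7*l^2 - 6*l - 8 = (l + 2)*(l^3 + 4*l^2 - l - 4) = (l - 1)*(l + 2)*(l^2 + 5*l + 4) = (l - 1)*(l + 2)*(l + 4)*(l + 1)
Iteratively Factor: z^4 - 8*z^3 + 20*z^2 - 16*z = (z - 2)*(z^3 - 6*z^2 + 8*z) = z*(z - 2)*(z^2 - 6*z + 8) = z*(z - 2)^2*(z - 4)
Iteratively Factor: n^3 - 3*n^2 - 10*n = (n + 2)*(n^2 - 5*n) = (n - 5)*(n + 2)*(n)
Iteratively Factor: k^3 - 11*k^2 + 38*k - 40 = (k - 5)*(k^2 - 6*k + 8) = (k - 5)*(k - 2)*(k - 4)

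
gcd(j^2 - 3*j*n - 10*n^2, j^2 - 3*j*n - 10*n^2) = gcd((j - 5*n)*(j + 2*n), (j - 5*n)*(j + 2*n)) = j^2 - 3*j*n - 10*n^2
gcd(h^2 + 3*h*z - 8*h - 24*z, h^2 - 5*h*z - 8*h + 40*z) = h - 8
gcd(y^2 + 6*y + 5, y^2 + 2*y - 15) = y + 5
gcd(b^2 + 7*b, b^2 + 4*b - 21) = b + 7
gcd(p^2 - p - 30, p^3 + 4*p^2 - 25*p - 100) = p + 5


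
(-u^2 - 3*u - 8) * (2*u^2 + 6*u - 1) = -2*u^4 - 12*u^3 - 33*u^2 - 45*u + 8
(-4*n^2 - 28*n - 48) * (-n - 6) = 4*n^3 + 52*n^2 + 216*n + 288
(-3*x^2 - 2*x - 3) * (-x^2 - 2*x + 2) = 3*x^4 + 8*x^3 + x^2 + 2*x - 6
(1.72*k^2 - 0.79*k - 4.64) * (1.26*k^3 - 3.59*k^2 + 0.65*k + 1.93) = 2.1672*k^5 - 7.1702*k^4 - 1.8923*k^3 + 19.4637*k^2 - 4.5407*k - 8.9552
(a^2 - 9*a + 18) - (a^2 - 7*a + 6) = 12 - 2*a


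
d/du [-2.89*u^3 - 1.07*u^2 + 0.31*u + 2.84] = -8.67*u^2 - 2.14*u + 0.31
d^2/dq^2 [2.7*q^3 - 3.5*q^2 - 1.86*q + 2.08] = 16.2*q - 7.0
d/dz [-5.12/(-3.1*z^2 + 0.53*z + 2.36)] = (2.7136 - 31.744*z)/(-3.1*z^2 + 0.53*z + 2.36)^2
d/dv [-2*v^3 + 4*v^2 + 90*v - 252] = -6*v^2 + 8*v + 90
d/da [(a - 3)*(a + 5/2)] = 2*a - 1/2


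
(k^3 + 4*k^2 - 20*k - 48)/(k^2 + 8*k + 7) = (k^3 + 4*k^2 - 20*k - 48)/(k^2 + 8*k + 7)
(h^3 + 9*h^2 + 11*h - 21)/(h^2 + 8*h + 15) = (h^2 + 6*h - 7)/(h + 5)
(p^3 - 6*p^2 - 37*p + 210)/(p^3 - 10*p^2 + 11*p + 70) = (p + 6)/(p + 2)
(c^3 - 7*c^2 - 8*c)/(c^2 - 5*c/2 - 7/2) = 2*c*(c - 8)/(2*c - 7)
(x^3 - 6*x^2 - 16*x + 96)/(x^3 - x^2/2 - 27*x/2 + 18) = 2*(x^2 - 10*x + 24)/(2*x^2 - 9*x + 9)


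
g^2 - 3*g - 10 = (g - 5)*(g + 2)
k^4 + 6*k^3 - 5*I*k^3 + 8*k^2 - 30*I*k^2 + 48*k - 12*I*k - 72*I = (k + 6)*(k - 6*I)*(k - I)*(k + 2*I)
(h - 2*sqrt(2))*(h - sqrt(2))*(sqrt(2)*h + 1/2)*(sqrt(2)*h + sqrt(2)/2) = 2*h^4 - 11*sqrt(2)*h^3/2 + h^3 - 11*sqrt(2)*h^2/4 + 5*h^2 + 5*h/2 + 2*sqrt(2)*h + sqrt(2)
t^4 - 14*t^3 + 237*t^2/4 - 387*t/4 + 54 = (t - 8)*(t - 3)*(t - 3/2)^2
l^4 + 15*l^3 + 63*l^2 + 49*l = l*(l + 1)*(l + 7)^2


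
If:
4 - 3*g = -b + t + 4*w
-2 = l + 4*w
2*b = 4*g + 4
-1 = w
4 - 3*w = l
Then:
No Solution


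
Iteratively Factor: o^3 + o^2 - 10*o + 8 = (o - 1)*(o^2 + 2*o - 8) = (o - 1)*(o + 4)*(o - 2)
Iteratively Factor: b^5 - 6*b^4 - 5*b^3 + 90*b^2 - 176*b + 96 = (b - 2)*(b^4 - 4*b^3 - 13*b^2 + 64*b - 48) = (b - 3)*(b - 2)*(b^3 - b^2 - 16*b + 16) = (b - 4)*(b - 3)*(b - 2)*(b^2 + 3*b - 4) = (b - 4)*(b - 3)*(b - 2)*(b - 1)*(b + 4)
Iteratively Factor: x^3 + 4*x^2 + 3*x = (x + 1)*(x^2 + 3*x) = (x + 1)*(x + 3)*(x)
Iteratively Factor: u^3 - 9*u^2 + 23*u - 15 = (u - 5)*(u^2 - 4*u + 3) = (u - 5)*(u - 3)*(u - 1)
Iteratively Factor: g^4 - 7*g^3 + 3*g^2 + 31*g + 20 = (g + 1)*(g^3 - 8*g^2 + 11*g + 20) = (g + 1)^2*(g^2 - 9*g + 20) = (g - 4)*(g + 1)^2*(g - 5)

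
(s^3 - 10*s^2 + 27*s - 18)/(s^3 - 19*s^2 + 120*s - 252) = (s^2 - 4*s + 3)/(s^2 - 13*s + 42)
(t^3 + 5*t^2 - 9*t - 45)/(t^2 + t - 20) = (t^2 - 9)/(t - 4)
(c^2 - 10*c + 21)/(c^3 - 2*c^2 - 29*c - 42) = (c - 3)/(c^2 + 5*c + 6)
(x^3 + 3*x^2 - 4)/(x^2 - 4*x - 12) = (x^2 + x - 2)/(x - 6)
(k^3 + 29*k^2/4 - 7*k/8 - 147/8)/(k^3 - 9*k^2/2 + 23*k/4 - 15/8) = (4*k^2 + 35*k + 49)/(4*k^2 - 12*k + 5)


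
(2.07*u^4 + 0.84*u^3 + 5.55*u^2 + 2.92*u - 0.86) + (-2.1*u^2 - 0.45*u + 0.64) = 2.07*u^4 + 0.84*u^3 + 3.45*u^2 + 2.47*u - 0.22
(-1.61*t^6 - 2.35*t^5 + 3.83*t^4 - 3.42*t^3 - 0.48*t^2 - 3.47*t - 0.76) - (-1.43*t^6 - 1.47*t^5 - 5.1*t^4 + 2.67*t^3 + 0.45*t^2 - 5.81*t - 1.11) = -0.18*t^6 - 0.88*t^5 + 8.93*t^4 - 6.09*t^3 - 0.93*t^2 + 2.34*t + 0.35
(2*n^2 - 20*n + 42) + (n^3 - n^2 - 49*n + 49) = n^3 + n^2 - 69*n + 91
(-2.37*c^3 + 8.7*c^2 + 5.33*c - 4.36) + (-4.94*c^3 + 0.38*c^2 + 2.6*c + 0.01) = -7.31*c^3 + 9.08*c^2 + 7.93*c - 4.35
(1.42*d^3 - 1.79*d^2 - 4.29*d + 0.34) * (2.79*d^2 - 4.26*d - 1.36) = 3.9618*d^5 - 11.0433*d^4 - 6.2749*d^3 + 21.6584*d^2 + 4.386*d - 0.4624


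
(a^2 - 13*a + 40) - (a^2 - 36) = 76 - 13*a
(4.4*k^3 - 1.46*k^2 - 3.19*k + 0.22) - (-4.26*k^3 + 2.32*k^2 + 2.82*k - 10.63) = 8.66*k^3 - 3.78*k^2 - 6.01*k + 10.85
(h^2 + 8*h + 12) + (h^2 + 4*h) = 2*h^2 + 12*h + 12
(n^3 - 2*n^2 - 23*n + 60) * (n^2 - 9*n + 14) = n^5 - 11*n^4 + 9*n^3 + 239*n^2 - 862*n + 840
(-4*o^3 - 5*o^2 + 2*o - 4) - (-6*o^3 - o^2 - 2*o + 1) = 2*o^3 - 4*o^2 + 4*o - 5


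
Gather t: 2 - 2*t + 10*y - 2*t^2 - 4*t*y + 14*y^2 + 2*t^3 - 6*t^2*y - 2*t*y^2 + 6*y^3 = 2*t^3 + t^2*(-6*y - 2) + t*(-2*y^2 - 4*y - 2) + 6*y^3 + 14*y^2 + 10*y + 2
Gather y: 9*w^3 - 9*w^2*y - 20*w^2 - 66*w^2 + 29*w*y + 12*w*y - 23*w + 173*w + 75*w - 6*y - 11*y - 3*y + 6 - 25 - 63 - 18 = 9*w^3 - 86*w^2 + 225*w + y*(-9*w^2 + 41*w - 20) - 100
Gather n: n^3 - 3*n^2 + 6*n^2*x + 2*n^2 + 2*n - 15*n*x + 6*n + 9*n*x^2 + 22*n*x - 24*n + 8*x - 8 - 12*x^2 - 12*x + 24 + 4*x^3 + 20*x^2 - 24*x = n^3 + n^2*(6*x - 1) + n*(9*x^2 + 7*x - 16) + 4*x^3 + 8*x^2 - 28*x + 16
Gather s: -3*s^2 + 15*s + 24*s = -3*s^2 + 39*s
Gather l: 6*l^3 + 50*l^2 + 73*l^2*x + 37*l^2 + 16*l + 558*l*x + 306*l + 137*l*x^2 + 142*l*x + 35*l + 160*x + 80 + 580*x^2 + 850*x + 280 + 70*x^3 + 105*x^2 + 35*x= 6*l^3 + l^2*(73*x + 87) + l*(137*x^2 + 700*x + 357) + 70*x^3 + 685*x^2 + 1045*x + 360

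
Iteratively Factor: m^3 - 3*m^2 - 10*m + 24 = (m - 2)*(m^2 - m - 12) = (m - 4)*(m - 2)*(m + 3)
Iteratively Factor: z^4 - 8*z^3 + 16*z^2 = (z)*(z^3 - 8*z^2 + 16*z) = z*(z - 4)*(z^2 - 4*z) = z*(z - 4)^2*(z)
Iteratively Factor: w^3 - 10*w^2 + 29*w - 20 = (w - 5)*(w^2 - 5*w + 4) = (w - 5)*(w - 4)*(w - 1)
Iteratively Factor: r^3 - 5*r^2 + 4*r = (r - 4)*(r^2 - r) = (r - 4)*(r - 1)*(r)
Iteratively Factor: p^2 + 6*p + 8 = (p + 2)*(p + 4)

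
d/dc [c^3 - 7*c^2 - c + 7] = 3*c^2 - 14*c - 1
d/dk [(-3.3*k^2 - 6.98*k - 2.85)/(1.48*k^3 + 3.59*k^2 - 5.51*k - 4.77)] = (4.884*k^4 + 20.6608*k^3 + 55.8952*k^2 + 51.945*k + 17.5911)/(2.1904*k^6 + 10.6264*k^5 - 3.4215*k^4 - 53.681*k^3 - 3.8885*k^2 + 52.5654*k + 22.7529)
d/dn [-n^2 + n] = 1 - 2*n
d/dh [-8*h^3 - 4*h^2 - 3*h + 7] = -24*h^2 - 8*h - 3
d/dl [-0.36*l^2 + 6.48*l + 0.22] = 6.48 - 0.72*l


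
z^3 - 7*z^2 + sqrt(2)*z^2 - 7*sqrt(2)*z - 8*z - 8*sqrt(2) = (z - 8)*(z + 1)*(z + sqrt(2))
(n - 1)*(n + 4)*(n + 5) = n^3 + 8*n^2 + 11*n - 20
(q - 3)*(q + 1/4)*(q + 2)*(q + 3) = q^4 + 9*q^3/4 - 17*q^2/2 - 81*q/4 - 9/2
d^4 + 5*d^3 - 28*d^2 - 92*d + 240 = (d - 4)*(d - 2)*(d + 5)*(d + 6)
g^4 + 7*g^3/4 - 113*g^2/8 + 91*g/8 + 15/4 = (g - 2)*(g - 3/2)*(g + 1/4)*(g + 5)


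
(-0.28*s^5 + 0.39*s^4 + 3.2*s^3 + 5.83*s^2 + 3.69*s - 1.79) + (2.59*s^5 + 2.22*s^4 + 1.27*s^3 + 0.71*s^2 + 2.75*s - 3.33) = 2.31*s^5 + 2.61*s^4 + 4.47*s^3 + 6.54*s^2 + 6.44*s - 5.12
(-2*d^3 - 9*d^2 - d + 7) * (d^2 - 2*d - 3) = -2*d^5 - 5*d^4 + 23*d^3 + 36*d^2 - 11*d - 21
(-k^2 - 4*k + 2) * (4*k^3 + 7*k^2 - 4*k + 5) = -4*k^5 - 23*k^4 - 16*k^3 + 25*k^2 - 28*k + 10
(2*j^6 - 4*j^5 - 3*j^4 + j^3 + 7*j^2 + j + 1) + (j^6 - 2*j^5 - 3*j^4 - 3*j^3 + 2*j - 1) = 3*j^6 - 6*j^5 - 6*j^4 - 2*j^3 + 7*j^2 + 3*j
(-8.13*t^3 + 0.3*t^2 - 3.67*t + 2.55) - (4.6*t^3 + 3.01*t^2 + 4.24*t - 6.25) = -12.73*t^3 - 2.71*t^2 - 7.91*t + 8.8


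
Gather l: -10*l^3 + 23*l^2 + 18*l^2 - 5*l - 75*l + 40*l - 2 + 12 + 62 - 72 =-10*l^3 + 41*l^2 - 40*l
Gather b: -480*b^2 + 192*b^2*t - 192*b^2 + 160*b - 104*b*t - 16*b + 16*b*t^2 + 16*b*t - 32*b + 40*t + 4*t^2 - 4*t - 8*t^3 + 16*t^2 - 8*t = b^2*(192*t - 672) + b*(16*t^2 - 88*t + 112) - 8*t^3 + 20*t^2 + 28*t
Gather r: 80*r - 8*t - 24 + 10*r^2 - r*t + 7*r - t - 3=10*r^2 + r*(87 - t) - 9*t - 27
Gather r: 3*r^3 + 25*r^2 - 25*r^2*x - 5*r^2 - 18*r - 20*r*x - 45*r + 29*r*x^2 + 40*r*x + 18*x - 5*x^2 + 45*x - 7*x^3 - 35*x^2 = 3*r^3 + r^2*(20 - 25*x) + r*(29*x^2 + 20*x - 63) - 7*x^3 - 40*x^2 + 63*x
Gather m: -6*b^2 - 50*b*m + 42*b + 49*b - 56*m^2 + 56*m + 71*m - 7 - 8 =-6*b^2 + 91*b - 56*m^2 + m*(127 - 50*b) - 15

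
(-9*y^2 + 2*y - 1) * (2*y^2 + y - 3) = -18*y^4 - 5*y^3 + 27*y^2 - 7*y + 3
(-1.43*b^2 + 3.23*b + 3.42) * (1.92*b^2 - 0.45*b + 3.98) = -2.7456*b^4 + 6.8451*b^3 - 0.5785*b^2 + 11.3164*b + 13.6116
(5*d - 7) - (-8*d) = 13*d - 7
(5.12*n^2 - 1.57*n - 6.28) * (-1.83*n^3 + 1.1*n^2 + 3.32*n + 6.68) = -9.3696*n^5 + 8.5051*n^4 + 26.7638*n^3 + 22.0812*n^2 - 31.3372*n - 41.9504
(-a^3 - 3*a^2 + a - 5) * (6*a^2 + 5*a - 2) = -6*a^5 - 23*a^4 - 7*a^3 - 19*a^2 - 27*a + 10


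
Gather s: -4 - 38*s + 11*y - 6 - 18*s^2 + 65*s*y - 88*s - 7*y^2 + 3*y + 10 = -18*s^2 + s*(65*y - 126) - 7*y^2 + 14*y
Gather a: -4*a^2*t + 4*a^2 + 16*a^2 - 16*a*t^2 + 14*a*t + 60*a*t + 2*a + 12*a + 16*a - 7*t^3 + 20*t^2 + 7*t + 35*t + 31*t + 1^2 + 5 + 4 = a^2*(20 - 4*t) + a*(-16*t^2 + 74*t + 30) - 7*t^3 + 20*t^2 + 73*t + 10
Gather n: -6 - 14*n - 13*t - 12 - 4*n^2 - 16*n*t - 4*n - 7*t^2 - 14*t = -4*n^2 + n*(-16*t - 18) - 7*t^2 - 27*t - 18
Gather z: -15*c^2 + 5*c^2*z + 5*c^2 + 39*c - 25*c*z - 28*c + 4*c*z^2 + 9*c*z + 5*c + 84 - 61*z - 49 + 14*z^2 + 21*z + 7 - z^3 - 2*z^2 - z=-10*c^2 + 16*c - z^3 + z^2*(4*c + 12) + z*(5*c^2 - 16*c - 41) + 42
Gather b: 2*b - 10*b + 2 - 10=-8*b - 8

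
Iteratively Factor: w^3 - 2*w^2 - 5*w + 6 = (w - 1)*(w^2 - w - 6) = (w - 1)*(w + 2)*(w - 3)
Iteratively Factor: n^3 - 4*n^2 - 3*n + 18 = (n + 2)*(n^2 - 6*n + 9) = (n - 3)*(n + 2)*(n - 3)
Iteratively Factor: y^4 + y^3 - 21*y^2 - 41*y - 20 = (y + 1)*(y^3 - 21*y - 20) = (y - 5)*(y + 1)*(y^2 + 5*y + 4) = (y - 5)*(y + 1)^2*(y + 4)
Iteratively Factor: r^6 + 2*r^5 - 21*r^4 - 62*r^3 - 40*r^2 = (r - 5)*(r^5 + 7*r^4 + 14*r^3 + 8*r^2) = (r - 5)*(r + 2)*(r^4 + 5*r^3 + 4*r^2) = r*(r - 5)*(r + 2)*(r^3 + 5*r^2 + 4*r) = r*(r - 5)*(r + 1)*(r + 2)*(r^2 + 4*r) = r^2*(r - 5)*(r + 1)*(r + 2)*(r + 4)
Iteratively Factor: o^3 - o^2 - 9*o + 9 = (o - 1)*(o^2 - 9) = (o - 1)*(o + 3)*(o - 3)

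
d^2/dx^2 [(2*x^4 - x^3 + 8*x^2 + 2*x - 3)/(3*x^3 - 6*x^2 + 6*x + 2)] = 4*(45*x^6 - 72*x^5 - 261*x^4 + 282*x^3 - 129*x^2 + 219*x - 68)/(27*x^9 - 162*x^8 + 486*x^7 - 810*x^6 + 756*x^5 - 216*x^4 - 180*x^3 + 144*x^2 + 72*x + 8)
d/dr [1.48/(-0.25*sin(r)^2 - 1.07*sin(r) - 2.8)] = (0.74*sin(r) + 1.5836)*cos(r)/(0.25*sin(r)^2 + 1.07*sin(r) + 2.8)^2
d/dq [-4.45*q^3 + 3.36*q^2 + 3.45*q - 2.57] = -13.35*q^2 + 6.72*q + 3.45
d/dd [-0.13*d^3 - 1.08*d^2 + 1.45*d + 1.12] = -0.39*d^2 - 2.16*d + 1.45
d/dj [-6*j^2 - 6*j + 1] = -12*j - 6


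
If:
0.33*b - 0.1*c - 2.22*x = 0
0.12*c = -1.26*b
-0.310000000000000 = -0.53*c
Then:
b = -0.06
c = 0.58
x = -0.03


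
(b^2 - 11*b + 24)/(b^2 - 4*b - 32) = (b - 3)/(b + 4)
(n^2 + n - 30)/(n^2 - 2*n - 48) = (n - 5)/(n - 8)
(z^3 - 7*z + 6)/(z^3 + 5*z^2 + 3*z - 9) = (z - 2)/(z + 3)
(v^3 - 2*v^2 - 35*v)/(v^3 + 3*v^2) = (v^2 - 2*v - 35)/(v*(v + 3))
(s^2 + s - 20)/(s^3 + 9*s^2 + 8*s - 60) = (s - 4)/(s^2 + 4*s - 12)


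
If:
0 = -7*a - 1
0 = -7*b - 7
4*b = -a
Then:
No Solution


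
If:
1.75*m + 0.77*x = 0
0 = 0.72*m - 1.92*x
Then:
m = 0.00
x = 0.00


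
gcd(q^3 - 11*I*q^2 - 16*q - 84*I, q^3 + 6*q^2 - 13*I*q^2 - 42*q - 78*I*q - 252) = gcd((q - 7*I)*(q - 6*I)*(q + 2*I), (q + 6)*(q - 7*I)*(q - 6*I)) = q^2 - 13*I*q - 42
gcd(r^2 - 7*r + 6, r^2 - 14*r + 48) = r - 6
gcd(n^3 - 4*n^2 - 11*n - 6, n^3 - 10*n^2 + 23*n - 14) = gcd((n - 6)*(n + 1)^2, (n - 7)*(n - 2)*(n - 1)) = 1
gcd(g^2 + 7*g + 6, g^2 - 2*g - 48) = g + 6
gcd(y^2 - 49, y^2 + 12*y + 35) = y + 7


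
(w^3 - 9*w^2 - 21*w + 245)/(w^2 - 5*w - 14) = (w^2 - 2*w - 35)/(w + 2)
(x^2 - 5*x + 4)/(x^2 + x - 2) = (x - 4)/(x + 2)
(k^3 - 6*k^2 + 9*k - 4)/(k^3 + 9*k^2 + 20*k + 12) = (k^3 - 6*k^2 + 9*k - 4)/(k^3 + 9*k^2 + 20*k + 12)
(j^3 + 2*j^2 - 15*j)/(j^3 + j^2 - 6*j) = (j^2 + 2*j - 15)/(j^2 + j - 6)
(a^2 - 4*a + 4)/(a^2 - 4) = (a - 2)/(a + 2)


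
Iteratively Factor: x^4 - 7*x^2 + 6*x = (x - 1)*(x^3 + x^2 - 6*x) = (x - 2)*(x - 1)*(x^2 + 3*x) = x*(x - 2)*(x - 1)*(x + 3)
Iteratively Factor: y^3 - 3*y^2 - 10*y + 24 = (y - 4)*(y^2 + y - 6) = (y - 4)*(y - 2)*(y + 3)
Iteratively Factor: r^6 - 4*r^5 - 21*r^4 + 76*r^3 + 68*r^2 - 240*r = (r + 2)*(r^5 - 6*r^4 - 9*r^3 + 94*r^2 - 120*r) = (r - 3)*(r + 2)*(r^4 - 3*r^3 - 18*r^2 + 40*r) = (r - 3)*(r - 2)*(r + 2)*(r^3 - r^2 - 20*r) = (r - 5)*(r - 3)*(r - 2)*(r + 2)*(r^2 + 4*r) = (r - 5)*(r - 3)*(r - 2)*(r + 2)*(r + 4)*(r)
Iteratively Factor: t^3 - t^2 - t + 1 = (t + 1)*(t^2 - 2*t + 1) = (t - 1)*(t + 1)*(t - 1)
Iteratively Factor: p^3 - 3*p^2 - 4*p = (p + 1)*(p^2 - 4*p) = (p - 4)*(p + 1)*(p)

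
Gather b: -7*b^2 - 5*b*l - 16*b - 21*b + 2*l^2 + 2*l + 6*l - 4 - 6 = -7*b^2 + b*(-5*l - 37) + 2*l^2 + 8*l - 10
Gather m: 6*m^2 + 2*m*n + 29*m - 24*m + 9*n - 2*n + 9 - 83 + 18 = 6*m^2 + m*(2*n + 5) + 7*n - 56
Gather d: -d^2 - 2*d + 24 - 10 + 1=-d^2 - 2*d + 15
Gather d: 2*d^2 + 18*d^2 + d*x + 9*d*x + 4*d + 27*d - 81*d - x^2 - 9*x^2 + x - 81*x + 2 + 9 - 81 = 20*d^2 + d*(10*x - 50) - 10*x^2 - 80*x - 70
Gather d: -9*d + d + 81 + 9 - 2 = 88 - 8*d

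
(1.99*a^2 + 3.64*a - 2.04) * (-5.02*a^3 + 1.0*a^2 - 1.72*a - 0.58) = -9.9898*a^5 - 16.2828*a^4 + 10.458*a^3 - 9.455*a^2 + 1.3976*a + 1.1832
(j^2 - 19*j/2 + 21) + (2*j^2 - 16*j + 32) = 3*j^2 - 51*j/2 + 53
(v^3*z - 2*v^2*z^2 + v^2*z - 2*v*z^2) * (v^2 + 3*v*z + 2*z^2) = v^5*z + v^4*z^2 + v^4*z - 4*v^3*z^3 + v^3*z^2 - 4*v^2*z^4 - 4*v^2*z^3 - 4*v*z^4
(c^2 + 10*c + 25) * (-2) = -2*c^2 - 20*c - 50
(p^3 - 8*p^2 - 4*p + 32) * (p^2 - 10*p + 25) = p^5 - 18*p^4 + 101*p^3 - 128*p^2 - 420*p + 800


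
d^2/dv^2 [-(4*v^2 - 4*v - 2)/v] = 4/v^3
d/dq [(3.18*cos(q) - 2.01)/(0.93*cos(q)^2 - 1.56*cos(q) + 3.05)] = (2.9574*cos(q)^2 - 3.7386*cos(q) - 6.5634)*sin(q)/(0.8649*cos(q)^4 - 2.9016*cos(q)^3 + 8.1066*cos(q)^2 - 9.516*cos(q) + 9.3025)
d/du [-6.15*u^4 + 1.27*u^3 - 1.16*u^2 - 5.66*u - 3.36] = -24.6*u^3 + 3.81*u^2 - 2.32*u - 5.66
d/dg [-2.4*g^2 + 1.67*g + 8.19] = 1.67 - 4.8*g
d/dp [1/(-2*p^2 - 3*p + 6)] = (4*p + 3)/(2*p^2 + 3*p - 6)^2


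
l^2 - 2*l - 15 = (l - 5)*(l + 3)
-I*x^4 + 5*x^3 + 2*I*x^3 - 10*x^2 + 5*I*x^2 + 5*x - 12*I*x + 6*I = (x - 1)*(x + 2*I)*(x + 3*I)*(-I*x + I)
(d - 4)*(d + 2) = d^2 - 2*d - 8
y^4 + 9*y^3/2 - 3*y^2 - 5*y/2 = y*(y - 1)*(y + 1/2)*(y + 5)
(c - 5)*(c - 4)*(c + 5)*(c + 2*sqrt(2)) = c^4 - 4*c^3 + 2*sqrt(2)*c^3 - 25*c^2 - 8*sqrt(2)*c^2 - 50*sqrt(2)*c + 100*c + 200*sqrt(2)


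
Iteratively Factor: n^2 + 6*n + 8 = (n + 4)*(n + 2)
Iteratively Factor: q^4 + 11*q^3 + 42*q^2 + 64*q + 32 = (q + 2)*(q^3 + 9*q^2 + 24*q + 16) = (q + 2)*(q + 4)*(q^2 + 5*q + 4) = (q + 1)*(q + 2)*(q + 4)*(q + 4)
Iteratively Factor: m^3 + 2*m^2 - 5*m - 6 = (m - 2)*(m^2 + 4*m + 3) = (m - 2)*(m + 3)*(m + 1)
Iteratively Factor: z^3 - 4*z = (z)*(z^2 - 4) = z*(z - 2)*(z + 2)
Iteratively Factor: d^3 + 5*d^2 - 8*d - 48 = (d + 4)*(d^2 + d - 12) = (d - 3)*(d + 4)*(d + 4)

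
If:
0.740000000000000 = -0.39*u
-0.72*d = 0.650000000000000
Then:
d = -0.90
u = -1.90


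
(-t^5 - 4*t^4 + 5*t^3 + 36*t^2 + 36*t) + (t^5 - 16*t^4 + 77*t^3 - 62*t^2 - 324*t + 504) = -20*t^4 + 82*t^3 - 26*t^2 - 288*t + 504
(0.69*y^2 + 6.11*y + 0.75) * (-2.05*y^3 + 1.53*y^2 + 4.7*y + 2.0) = -1.4145*y^5 - 11.4698*y^4 + 11.0538*y^3 + 31.2445*y^2 + 15.745*y + 1.5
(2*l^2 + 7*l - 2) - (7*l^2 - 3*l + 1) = -5*l^2 + 10*l - 3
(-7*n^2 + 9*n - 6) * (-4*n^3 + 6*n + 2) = 28*n^5 - 36*n^4 - 18*n^3 + 40*n^2 - 18*n - 12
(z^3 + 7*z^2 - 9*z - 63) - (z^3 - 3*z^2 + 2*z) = 10*z^2 - 11*z - 63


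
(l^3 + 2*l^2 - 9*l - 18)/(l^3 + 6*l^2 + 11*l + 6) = (l - 3)/(l + 1)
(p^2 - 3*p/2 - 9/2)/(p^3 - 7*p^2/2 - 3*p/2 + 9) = 1/(p - 2)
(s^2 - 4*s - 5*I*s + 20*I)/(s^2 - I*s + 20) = (s - 4)/(s + 4*I)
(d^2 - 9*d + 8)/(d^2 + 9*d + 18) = (d^2 - 9*d + 8)/(d^2 + 9*d + 18)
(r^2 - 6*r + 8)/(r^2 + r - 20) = (r - 2)/(r + 5)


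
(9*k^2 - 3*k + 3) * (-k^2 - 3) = -9*k^4 + 3*k^3 - 30*k^2 + 9*k - 9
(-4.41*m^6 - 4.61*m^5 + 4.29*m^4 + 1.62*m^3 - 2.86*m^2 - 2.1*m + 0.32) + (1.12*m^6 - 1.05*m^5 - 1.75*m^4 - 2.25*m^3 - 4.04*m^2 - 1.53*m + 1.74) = -3.29*m^6 - 5.66*m^5 + 2.54*m^4 - 0.63*m^3 - 6.9*m^2 - 3.63*m + 2.06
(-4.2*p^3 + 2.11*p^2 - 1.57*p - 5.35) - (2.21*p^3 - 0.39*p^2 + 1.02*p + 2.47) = -6.41*p^3 + 2.5*p^2 - 2.59*p - 7.82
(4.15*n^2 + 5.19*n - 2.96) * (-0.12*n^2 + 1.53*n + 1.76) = -0.498*n^4 + 5.7267*n^3 + 15.5999*n^2 + 4.6056*n - 5.2096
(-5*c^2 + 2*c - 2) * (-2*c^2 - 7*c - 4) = 10*c^4 + 31*c^3 + 10*c^2 + 6*c + 8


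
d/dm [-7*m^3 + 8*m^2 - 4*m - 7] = -21*m^2 + 16*m - 4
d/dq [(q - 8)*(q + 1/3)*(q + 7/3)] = 3*q^2 - 32*q/3 - 185/9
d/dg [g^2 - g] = 2*g - 1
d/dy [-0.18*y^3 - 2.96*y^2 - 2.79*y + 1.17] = -0.54*y^2 - 5.92*y - 2.79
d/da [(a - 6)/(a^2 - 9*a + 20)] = (a^2 - 9*a - (a - 6)*(2*a - 9) + 20)/(a^2 - 9*a + 20)^2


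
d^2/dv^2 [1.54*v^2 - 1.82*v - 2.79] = 3.08000000000000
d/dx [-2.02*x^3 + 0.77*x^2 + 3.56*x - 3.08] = -6.06*x^2 + 1.54*x + 3.56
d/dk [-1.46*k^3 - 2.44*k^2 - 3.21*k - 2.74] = -4.38*k^2 - 4.88*k - 3.21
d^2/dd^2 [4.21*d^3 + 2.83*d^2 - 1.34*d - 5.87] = 25.26*d + 5.66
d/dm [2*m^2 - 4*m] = 4*m - 4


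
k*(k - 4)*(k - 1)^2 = k^4 - 6*k^3 + 9*k^2 - 4*k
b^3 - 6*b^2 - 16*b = b*(b - 8)*(b + 2)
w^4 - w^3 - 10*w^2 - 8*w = w*(w - 4)*(w + 1)*(w + 2)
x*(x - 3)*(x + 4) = x^3 + x^2 - 12*x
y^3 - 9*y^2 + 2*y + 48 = (y - 8)*(y - 3)*(y + 2)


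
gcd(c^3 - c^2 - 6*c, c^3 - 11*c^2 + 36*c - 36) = c - 3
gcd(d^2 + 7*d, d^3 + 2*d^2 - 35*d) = d^2 + 7*d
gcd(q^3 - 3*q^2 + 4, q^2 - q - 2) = q^2 - q - 2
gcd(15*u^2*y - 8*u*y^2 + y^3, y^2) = y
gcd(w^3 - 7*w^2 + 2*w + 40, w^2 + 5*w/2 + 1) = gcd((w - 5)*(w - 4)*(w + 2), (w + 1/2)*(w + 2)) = w + 2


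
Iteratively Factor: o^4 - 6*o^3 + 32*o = (o - 4)*(o^3 - 2*o^2 - 8*o) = (o - 4)^2*(o^2 + 2*o) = (o - 4)^2*(o + 2)*(o)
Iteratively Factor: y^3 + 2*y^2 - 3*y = (y - 1)*(y^2 + 3*y) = y*(y - 1)*(y + 3)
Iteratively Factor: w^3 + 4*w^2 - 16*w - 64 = (w + 4)*(w^2 - 16) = (w + 4)^2*(w - 4)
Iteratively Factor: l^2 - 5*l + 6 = (l - 2)*(l - 3)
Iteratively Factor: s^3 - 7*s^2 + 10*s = (s - 5)*(s^2 - 2*s) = s*(s - 5)*(s - 2)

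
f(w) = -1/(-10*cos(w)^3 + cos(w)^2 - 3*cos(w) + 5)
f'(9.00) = 0.05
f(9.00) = -0.06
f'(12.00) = -1.52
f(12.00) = 0.35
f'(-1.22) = -0.41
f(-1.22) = -0.27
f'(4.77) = -0.13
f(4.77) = -0.21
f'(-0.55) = -1.32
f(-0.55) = 0.33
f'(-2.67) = -0.05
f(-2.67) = -0.06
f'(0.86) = 22.95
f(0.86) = -1.45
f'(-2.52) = -0.08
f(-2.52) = -0.07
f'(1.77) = 0.14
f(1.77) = -0.18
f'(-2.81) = -0.03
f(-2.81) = -0.06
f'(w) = -(-30*sin(w)*cos(w)^2 + 2*sin(w)*cos(w) - 3*sin(w))/(-10*cos(w)^3 + cos(w)^2 - 3*cos(w) + 5)^2 = (30*cos(w)^2 - 2*cos(w) + 3)*sin(w)/(10*cos(w)^3 - cos(w)^2 + 3*cos(w) - 5)^2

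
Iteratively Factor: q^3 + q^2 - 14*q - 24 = (q - 4)*(q^2 + 5*q + 6) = (q - 4)*(q + 3)*(q + 2)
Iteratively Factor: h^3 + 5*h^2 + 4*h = (h + 1)*(h^2 + 4*h) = (h + 1)*(h + 4)*(h)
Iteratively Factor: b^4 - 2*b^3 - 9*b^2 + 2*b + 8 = (b + 1)*(b^3 - 3*b^2 - 6*b + 8) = (b - 1)*(b + 1)*(b^2 - 2*b - 8) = (b - 1)*(b + 1)*(b + 2)*(b - 4)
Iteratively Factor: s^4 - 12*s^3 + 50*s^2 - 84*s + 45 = (s - 5)*(s^3 - 7*s^2 + 15*s - 9) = (s - 5)*(s - 3)*(s^2 - 4*s + 3) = (s - 5)*(s - 3)^2*(s - 1)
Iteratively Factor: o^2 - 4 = (o + 2)*(o - 2)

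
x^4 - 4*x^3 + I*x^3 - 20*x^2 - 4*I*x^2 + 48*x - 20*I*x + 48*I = (x - 6)*(x - 2)*(x + 4)*(x + I)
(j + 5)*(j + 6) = j^2 + 11*j + 30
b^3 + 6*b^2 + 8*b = b*(b + 2)*(b + 4)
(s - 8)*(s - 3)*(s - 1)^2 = s^4 - 13*s^3 + 47*s^2 - 59*s + 24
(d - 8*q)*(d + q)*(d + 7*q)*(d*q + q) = d^4*q + d^3*q - 57*d^2*q^3 - 56*d*q^4 - 57*d*q^3 - 56*q^4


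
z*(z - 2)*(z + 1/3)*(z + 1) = z^4 - 2*z^3/3 - 7*z^2/3 - 2*z/3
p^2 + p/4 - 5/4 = (p - 1)*(p + 5/4)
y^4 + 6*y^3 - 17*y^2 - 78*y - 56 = (y - 4)*(y + 1)*(y + 2)*(y + 7)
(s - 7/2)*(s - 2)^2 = s^3 - 15*s^2/2 + 18*s - 14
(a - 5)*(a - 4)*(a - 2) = a^3 - 11*a^2 + 38*a - 40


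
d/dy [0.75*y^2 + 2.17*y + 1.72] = 1.5*y + 2.17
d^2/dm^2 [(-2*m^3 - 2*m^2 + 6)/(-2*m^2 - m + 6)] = 4*(11*m^3 - 18*m^2 + 90*m - 3)/(8*m^6 + 12*m^5 - 66*m^4 - 71*m^3 + 198*m^2 + 108*m - 216)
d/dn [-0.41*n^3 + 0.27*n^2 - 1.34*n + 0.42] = -1.23*n^2 + 0.54*n - 1.34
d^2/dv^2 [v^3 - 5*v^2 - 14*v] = 6*v - 10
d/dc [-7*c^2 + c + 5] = 1 - 14*c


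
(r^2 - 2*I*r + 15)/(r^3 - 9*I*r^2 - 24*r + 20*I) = (r + 3*I)/(r^2 - 4*I*r - 4)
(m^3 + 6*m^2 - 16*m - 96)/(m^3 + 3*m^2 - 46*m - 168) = (m - 4)/(m - 7)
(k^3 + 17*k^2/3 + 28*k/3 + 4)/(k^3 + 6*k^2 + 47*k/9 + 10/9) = 3*(k^2 + 5*k + 6)/(3*k^2 + 16*k + 5)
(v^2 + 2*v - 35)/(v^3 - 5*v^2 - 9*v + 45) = (v + 7)/(v^2 - 9)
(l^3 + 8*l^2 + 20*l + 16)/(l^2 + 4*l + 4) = l + 4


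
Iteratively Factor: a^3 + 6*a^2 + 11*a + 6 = (a + 2)*(a^2 + 4*a + 3) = (a + 2)*(a + 3)*(a + 1)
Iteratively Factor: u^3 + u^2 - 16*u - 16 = (u + 1)*(u^2 - 16) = (u - 4)*(u + 1)*(u + 4)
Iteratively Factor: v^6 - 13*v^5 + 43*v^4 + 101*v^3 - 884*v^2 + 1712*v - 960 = (v + 4)*(v^5 - 17*v^4 + 111*v^3 - 343*v^2 + 488*v - 240) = (v - 1)*(v + 4)*(v^4 - 16*v^3 + 95*v^2 - 248*v + 240) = (v - 5)*(v - 1)*(v + 4)*(v^3 - 11*v^2 + 40*v - 48) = (v - 5)*(v - 3)*(v - 1)*(v + 4)*(v^2 - 8*v + 16) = (v - 5)*(v - 4)*(v - 3)*(v - 1)*(v + 4)*(v - 4)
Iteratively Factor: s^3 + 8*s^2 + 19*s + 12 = (s + 3)*(s^2 + 5*s + 4) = (s + 3)*(s + 4)*(s + 1)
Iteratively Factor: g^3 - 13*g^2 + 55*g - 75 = (g - 3)*(g^2 - 10*g + 25) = (g - 5)*(g - 3)*(g - 5)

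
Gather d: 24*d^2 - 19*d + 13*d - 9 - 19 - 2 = 24*d^2 - 6*d - 30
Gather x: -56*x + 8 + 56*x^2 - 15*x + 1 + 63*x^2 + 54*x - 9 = 119*x^2 - 17*x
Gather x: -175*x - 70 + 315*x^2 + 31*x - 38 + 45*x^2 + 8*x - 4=360*x^2 - 136*x - 112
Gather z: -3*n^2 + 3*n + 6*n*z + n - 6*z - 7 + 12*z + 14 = -3*n^2 + 4*n + z*(6*n + 6) + 7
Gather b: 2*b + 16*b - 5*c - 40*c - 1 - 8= 18*b - 45*c - 9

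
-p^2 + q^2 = (-p + q)*(p + q)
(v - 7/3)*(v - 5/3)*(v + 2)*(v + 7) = v^4 + 5*v^3 - 163*v^2/9 - 21*v + 490/9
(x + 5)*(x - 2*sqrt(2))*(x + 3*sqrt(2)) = x^3 + sqrt(2)*x^2 + 5*x^2 - 12*x + 5*sqrt(2)*x - 60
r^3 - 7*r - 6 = (r - 3)*(r + 1)*(r + 2)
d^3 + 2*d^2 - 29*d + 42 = (d - 3)*(d - 2)*(d + 7)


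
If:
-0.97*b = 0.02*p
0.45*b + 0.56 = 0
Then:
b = -1.24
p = 60.36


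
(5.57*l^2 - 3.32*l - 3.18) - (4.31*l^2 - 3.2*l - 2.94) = 1.26*l^2 - 0.12*l - 0.24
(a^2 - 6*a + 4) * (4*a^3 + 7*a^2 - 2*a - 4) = 4*a^5 - 17*a^4 - 28*a^3 + 36*a^2 + 16*a - 16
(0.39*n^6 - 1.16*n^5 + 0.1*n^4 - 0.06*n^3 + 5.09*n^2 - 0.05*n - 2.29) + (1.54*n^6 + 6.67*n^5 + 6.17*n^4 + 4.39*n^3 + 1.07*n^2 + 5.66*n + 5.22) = 1.93*n^6 + 5.51*n^5 + 6.27*n^4 + 4.33*n^3 + 6.16*n^2 + 5.61*n + 2.93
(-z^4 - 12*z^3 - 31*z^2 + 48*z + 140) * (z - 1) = -z^5 - 11*z^4 - 19*z^3 + 79*z^2 + 92*z - 140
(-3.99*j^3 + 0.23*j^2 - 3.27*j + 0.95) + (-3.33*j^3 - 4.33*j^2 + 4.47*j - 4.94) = -7.32*j^3 - 4.1*j^2 + 1.2*j - 3.99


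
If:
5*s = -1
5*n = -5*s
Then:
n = 1/5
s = -1/5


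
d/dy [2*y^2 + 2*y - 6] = 4*y + 2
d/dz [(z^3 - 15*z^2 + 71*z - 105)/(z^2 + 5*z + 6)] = (z^4 + 10*z^3 - 128*z^2 + 30*z + 951)/(z^4 + 10*z^3 + 37*z^2 + 60*z + 36)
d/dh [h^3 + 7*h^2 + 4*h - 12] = 3*h^2 + 14*h + 4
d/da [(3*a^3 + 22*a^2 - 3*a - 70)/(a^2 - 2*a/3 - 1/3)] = 3*(9*a^4 - 12*a^3 - 44*a^2 + 376*a - 137)/(9*a^4 - 12*a^3 - 2*a^2 + 4*a + 1)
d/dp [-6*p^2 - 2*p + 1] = -12*p - 2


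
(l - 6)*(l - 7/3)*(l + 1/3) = l^3 - 8*l^2 + 101*l/9 + 14/3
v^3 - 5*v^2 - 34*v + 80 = (v - 8)*(v - 2)*(v + 5)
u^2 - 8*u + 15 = (u - 5)*(u - 3)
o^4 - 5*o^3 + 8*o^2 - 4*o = o*(o - 2)^2*(o - 1)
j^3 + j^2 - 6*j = j*(j - 2)*(j + 3)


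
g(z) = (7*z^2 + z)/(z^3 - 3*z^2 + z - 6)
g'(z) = (14*z + 1)/(z^3 - 3*z^2 + z - 6) + (7*z^2 + z)*(-3*z^2 + 6*z - 1)/(z^3 - 3*z^2 + z - 6)^2 = (-z*(7*z + 1)*(3*z^2 - 6*z + 1) + (14*z + 1)*(z^3 - 3*z^2 + z - 6))/(z^3 - 3*z^2 + z - 6)^2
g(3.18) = -73.98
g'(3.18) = -952.58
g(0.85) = -0.88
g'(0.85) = -1.67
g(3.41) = 38.95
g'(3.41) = -253.49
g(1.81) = -3.06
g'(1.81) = -3.24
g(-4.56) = -0.84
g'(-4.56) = -0.08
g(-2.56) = -0.96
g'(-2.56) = 0.00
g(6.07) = 2.33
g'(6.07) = -0.79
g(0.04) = -0.01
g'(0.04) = -0.26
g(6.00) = 2.39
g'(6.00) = -0.83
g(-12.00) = -0.46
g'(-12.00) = -0.03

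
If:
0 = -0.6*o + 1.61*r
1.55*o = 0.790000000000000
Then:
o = 0.51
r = 0.19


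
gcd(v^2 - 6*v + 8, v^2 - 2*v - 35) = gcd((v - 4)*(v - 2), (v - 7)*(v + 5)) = 1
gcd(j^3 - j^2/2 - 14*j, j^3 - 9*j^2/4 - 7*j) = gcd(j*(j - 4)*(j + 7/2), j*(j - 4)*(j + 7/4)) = j^2 - 4*j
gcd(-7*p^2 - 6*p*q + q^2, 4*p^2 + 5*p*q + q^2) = p + q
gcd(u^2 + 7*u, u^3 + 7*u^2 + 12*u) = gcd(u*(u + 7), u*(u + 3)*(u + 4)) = u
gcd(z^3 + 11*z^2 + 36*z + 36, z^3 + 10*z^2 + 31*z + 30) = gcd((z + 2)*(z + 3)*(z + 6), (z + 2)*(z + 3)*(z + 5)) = z^2 + 5*z + 6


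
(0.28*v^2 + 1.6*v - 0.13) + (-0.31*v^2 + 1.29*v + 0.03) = -0.03*v^2 + 2.89*v - 0.1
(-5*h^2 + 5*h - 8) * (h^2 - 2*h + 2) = -5*h^4 + 15*h^3 - 28*h^2 + 26*h - 16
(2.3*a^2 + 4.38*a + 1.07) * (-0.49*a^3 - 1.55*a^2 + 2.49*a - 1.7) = -1.127*a^5 - 5.7112*a^4 - 1.5863*a^3 + 5.3377*a^2 - 4.7817*a - 1.819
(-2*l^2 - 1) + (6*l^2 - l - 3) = 4*l^2 - l - 4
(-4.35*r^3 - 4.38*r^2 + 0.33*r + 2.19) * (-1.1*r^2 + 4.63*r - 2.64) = 4.785*r^5 - 15.3225*r^4 - 9.1584*r^3 + 10.6821*r^2 + 9.2685*r - 5.7816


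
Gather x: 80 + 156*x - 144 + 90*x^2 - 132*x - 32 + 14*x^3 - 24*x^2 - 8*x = 14*x^3 + 66*x^2 + 16*x - 96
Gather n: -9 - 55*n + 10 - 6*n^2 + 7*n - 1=-6*n^2 - 48*n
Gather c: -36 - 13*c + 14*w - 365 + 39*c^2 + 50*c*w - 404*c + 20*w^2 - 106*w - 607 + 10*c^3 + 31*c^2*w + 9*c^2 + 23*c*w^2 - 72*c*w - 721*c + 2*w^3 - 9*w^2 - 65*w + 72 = 10*c^3 + c^2*(31*w + 48) + c*(23*w^2 - 22*w - 1138) + 2*w^3 + 11*w^2 - 157*w - 936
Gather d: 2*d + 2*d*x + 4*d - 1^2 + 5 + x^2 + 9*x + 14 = d*(2*x + 6) + x^2 + 9*x + 18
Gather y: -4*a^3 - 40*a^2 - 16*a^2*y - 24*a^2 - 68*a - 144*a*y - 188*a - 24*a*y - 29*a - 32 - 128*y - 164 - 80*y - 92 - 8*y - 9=-4*a^3 - 64*a^2 - 285*a + y*(-16*a^2 - 168*a - 216) - 297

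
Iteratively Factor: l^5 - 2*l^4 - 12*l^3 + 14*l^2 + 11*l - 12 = (l + 1)*(l^4 - 3*l^3 - 9*l^2 + 23*l - 12) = (l - 1)*(l + 1)*(l^3 - 2*l^2 - 11*l + 12) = (l - 1)*(l + 1)*(l + 3)*(l^2 - 5*l + 4) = (l - 4)*(l - 1)*(l + 1)*(l + 3)*(l - 1)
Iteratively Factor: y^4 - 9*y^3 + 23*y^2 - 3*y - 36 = (y - 3)*(y^3 - 6*y^2 + 5*y + 12) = (y - 4)*(y - 3)*(y^2 - 2*y - 3) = (y - 4)*(y - 3)*(y + 1)*(y - 3)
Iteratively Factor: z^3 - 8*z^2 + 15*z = (z - 5)*(z^2 - 3*z) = (z - 5)*(z - 3)*(z)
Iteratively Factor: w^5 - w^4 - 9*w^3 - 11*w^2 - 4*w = (w + 1)*(w^4 - 2*w^3 - 7*w^2 - 4*w) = (w + 1)^2*(w^3 - 3*w^2 - 4*w) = (w - 4)*(w + 1)^2*(w^2 + w) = w*(w - 4)*(w + 1)^2*(w + 1)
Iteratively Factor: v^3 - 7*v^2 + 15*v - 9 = (v - 1)*(v^2 - 6*v + 9) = (v - 3)*(v - 1)*(v - 3)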